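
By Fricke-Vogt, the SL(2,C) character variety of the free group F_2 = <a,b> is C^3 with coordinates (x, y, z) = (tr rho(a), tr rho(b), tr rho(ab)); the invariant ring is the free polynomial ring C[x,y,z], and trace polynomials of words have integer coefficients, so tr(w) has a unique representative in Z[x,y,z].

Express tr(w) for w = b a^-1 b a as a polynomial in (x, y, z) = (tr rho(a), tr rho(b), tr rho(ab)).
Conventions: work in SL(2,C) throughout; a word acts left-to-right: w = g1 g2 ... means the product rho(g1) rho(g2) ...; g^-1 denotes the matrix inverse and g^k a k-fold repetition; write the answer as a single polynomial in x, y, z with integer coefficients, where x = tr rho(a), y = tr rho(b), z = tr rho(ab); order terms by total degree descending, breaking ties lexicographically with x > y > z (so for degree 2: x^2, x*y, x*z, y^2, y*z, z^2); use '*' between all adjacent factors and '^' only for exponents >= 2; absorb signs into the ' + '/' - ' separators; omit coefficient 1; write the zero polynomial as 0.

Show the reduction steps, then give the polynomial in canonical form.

trace(b a b) = trace(b)*trace(a b) - trace(a)   [square of b] = y*z - x
trace(b a b a) = trace(a b)*trace(a b) - trace(1)   [split at a repeated a] = z^2 - 2
trace(b a^-1 b a) = trace(b a b)*trace(a) - trace(b a b a)   [inverse elimination on a] = x*y*z - x^2 - z^2 + 2

x*y*z - x^2 - z^2 + 2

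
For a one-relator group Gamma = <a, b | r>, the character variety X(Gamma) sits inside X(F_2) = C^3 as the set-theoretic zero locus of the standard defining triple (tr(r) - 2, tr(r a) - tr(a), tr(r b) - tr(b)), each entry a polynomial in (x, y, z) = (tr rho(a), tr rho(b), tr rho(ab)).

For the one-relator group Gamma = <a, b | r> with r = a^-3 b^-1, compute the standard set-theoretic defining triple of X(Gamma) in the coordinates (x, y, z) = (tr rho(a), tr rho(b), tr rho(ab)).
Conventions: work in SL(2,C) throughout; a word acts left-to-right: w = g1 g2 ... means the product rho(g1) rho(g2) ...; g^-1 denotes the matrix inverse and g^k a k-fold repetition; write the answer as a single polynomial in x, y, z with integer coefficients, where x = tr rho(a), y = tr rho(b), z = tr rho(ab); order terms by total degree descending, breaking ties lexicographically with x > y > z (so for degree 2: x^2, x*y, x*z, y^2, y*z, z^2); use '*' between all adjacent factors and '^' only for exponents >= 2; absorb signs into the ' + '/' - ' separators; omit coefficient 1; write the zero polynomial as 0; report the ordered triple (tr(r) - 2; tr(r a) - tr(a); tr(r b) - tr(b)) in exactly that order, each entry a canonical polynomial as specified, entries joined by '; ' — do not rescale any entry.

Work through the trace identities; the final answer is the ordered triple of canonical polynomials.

x^2*z - x*y - z - 2; x*z - x - y; x^3 - 3*x - y

reduce: trace(b^-1) = trace(b) = y
so trace(b^-1 a) = trace(a) trace(b) - trace(a b) = x*y - z
trace(a^-1 b^-1) = trace(b^-1) trace(a) - trace(b^-1 a) = z
reduce: trace(b^-1 a^-2) = trace(a^-1 b^-1) trace(a) - trace(a^-1 b^-1 a) = x*z - y
so trace(a^-3 b^-1) = trace(b^-1 a^-2) trace(a) - trace(b^-1 a^-1) = x^2*z - x*y - z
trace(a^-2) = trace(a^-1) trace(a) - trace(1)   [inverse elimination on a] = x^2 - 2
reduce: trace(a^-3) = trace(a^-2) trace(a) - trace(a^-1)   [inverse elimination on a] = x^3 - 3*x
assemble the triple (trace(r) - 2; trace(r a) - x; trace(r b) - y)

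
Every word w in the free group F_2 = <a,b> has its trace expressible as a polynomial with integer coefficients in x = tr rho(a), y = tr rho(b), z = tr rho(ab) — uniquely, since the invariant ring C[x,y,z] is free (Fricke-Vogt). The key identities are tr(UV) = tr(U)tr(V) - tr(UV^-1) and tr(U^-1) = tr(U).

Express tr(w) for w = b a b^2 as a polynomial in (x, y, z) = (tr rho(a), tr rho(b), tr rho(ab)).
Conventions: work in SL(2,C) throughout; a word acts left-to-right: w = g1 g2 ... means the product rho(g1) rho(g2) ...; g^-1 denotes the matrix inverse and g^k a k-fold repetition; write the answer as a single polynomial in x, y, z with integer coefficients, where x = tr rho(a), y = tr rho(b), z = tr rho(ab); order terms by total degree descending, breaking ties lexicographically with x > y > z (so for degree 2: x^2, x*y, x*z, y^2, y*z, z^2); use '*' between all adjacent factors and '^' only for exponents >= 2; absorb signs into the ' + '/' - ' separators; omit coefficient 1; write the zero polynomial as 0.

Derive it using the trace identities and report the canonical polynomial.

trace(b a b) = trace(b) * trace(a b) - trace(a) = y*z - x
trace(b a b^2) = trace(b) * trace(b a b) - trace(b a) = y^2*z - x*y - z

y^2*z - x*y - z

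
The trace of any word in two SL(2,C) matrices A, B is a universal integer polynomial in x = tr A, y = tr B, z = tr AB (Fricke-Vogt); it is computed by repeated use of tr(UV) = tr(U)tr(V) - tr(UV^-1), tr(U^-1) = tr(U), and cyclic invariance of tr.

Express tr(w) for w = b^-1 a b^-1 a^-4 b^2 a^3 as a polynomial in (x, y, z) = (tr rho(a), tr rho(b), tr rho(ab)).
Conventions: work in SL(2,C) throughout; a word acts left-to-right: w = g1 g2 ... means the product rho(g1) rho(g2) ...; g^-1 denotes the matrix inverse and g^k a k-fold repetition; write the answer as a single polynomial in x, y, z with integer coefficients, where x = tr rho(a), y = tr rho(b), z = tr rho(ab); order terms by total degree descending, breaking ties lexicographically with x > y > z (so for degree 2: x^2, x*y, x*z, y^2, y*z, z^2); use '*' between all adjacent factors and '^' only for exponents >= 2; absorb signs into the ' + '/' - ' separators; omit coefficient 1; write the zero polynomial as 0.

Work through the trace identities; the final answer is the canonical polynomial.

trace(a b a) = trace(a)*trace(b a) - trace(b) = x*z - y
trace(a^3 b) = trace(a)*trace(a b a) - trace(a b) = x^2*z - x*y - z
trace(a^2) = trace(a)*trace(a) - trace(1) = x^2 - 2
trace(a^3) = trace(a)*trace(a^2) - trace(a) = x^3 - 3*x
trace(b^2 a^3) = trace(b)*trace(a^3 b) - trace(a^3) = x^2*y*z - x^3 - x*y^2 - y*z + 3*x
trace(a b^3 a^2) = trace(b)*trace(a^3 b^2) - trace(a^3 b) = x^2*y^2*z - x^3*y - x*y^3 - x^2*z - y^2*z + 4*x*y + z
trace(a^2 b^2) = trace(b)*trace(a^2 b) - trace(a^2) = x*y*z - x^2 - y^2 + 2
trace(a b^3 a) = trace(b)*trace(a^2 b^2) - trace(a^2 b) = x*y^2*z - x^2*y - y^3 - x*z + 3*y
trace(b^2 a^4 b) = trace(a)*trace(a b^3 a^2) - trace(a b^3 a) = x^3*y^2*z - x^4*y - x^2*y^3 - x^3*z - 2*x*y^2*z + 5*x^2*y + y^3 + 2*x*z - 3*y
trace(b a b a) = trace(b a)*trace(b a) - trace(1)   [split at repeated b] = z^2 - 2
trace(b a b) = trace(b)*trace(a b) - trace(a) = y*z - x
trace(a b a b a) = trace(a)*trace(b a b a) - trace(b a b) = x*z^2 - y*z - x
trace(a^3 b a b) = trace(a)*trace(a b a b a) - trace(a b a b) = x^2*z^2 - x*y*z - x^2 - z^2 + 2
trace(a^3 b a) = trace(a)*trace(b a^3) - trace(b a^2) = x^3*z - x^2*y - 2*x*z + y
trace(a^2 b a b^2 a) = trace(b)*trace(a^3 b a b) - trace(a^3 b a) = x^2*y*z^2 - x^3*z - x*y^2*z - y*z^2 + 2*x*z + y
trace(a^2 b a b^2) = trace(b)*trace(a^2 b a b) - trace(a^2 b a) = x*y*z^2 - x^2*z - y^2*z + z
trace(b^2 a^4 b a) = trace(a)*trace(a^2 b a b^2 a) - trace(a^2 b a b^2) = x^3*y*z^2 - x^4*z - x^2*y^2*z - 2*x*y*z^2 + 3*x^2*z + y^2*z + x*y - z
trace(a^-1 b^2 a^4 b) = trace(b^2 a^4 b)*trace(a) - trace(b^2 a^4 b a) = x^4*y^2*z - x^5*y - x^3*y^3 - x^3*y*z^2 - x^2*y^2*z + 5*x^3*y + x*y^3 + 2*x*y*z^2 - x^2*z - y^2*z - 4*x*y + z
trace(a b^-1 a^-1 b^2 a^3) = trace(a^-1 b^2 a^4)*trace(b) - trace(a^-1 b^2 a^4 b) = -x^4*y^2*z + x^5*y + x^3*y^3 + x^3*y*z^2 + 2*x^2*y^2*z - 6*x^3*y - 2*x*y^3 - 2*x*y*z^2 + x^2*z + 7*x*y - z
trace(a^3 b a^2 b) = trace(a)*trace(b a^3 b a) - trace(b a^3 b) = x^3*z^2 - 2*x^2*y*z + x*y^2 - x*z^2 + y*z - x
trace(a^3 b a^2) = trace(a)*trace(a^3 b a) - trace(a^3 b) = x^4*z - x^3*y - 3*x^2*z + 2*x*y + z
trace(a b^2 a^3 b a) = trace(b)*trace(a^3 b a^2 b) - trace(a^3 b a^2) = x^3*y*z^2 - x^4*z - 2*x^2*y^2*z + x^3*y + x*y^3 - x*y*z^2 + 3*x^2*z + y^2*z - 3*x*y - z
trace(b a b a b a) = trace(b a b a)*trace(b a) - trace(a b)   [split at repeated b] = z^3 - 3*z
trace(b a b a b) = trace(b)*trace(a b a b) - trace(a b a) = y*z^2 - x*z - y
trace(a^2 b a b a b) = trace(a)*trace(b a b a b a) - trace(b a b a b) = x*z^3 - y*z^2 - 2*x*z + y
trace(a b a b a b^2 a) = trace(b)*trace(a^2 b a b a b) - trace(a^2 b a b a) = x*y*z^3 - x^2*z^2 - y^2*z^2 - x*y*z + x^2 + y^2 + z^2 - 2
trace(a b a b a b^2) = trace(b)*trace(a b a b a b) - trace(a b a b a) = y*z^3 - x*z^2 - 2*y*z + x
trace(a b^2 a^3 b a b) = trace(a)*trace(a b a b a b^2 a) - trace(a b a b a b^2) = x^2*y*z^3 - x^3*z^2 - x*y^2*z^2 - x^2*y*z - y*z^3 + x^3 + x*y^2 + 2*x*z^2 + 2*y*z - 3*x
trace(b^2 a^3 b a b^-1 a) = trace(a b^2 a^3 b a)*trace(b) - trace(a b^2 a^3 b a b) = x^3*y^2*z^2 - x^4*y*z - 2*x^2*y^3*z - x^2*y*z^3 + x^3*y^2 + x^3*z^2 + x*y^4 + 4*x^2*y*z + y^3*z + y*z^3 - x^3 - 4*x*y^2 - 2*x*z^2 - 3*y*z + 3*x
trace(a b^-1 a^-1 b^2 a^3 b) = trace(b^2 a^3 b a b^-1)*trace(a) - trace(b^2 a^3 b a b^-1 a) = -x^3*y^2*z^2 + x^4*y*z + 2*x^2*y^3*z + x^2*y*z^3 - x^3*y^2 - x*y^4 - 5*x^2*y*z - y^3*z - y*z^3 + 4*x*y^2 + x*z^2 + 3*y*z - x
trace(a^-1 b^2 a^3 b^-1 a b^-1) = trace(a b^-1 a^-1 b^2 a^3)*trace(b) - trace(a b^-1 a^-1 b^2 a^3 b) = -x^4*y^3*z + x^5*y^2 + x^3*y^4 + 2*x^3*y^2*z^2 - x^4*y*z - x^2*y*z^3 - 5*x^3*y^2 - x*y^4 - 2*x*y^2*z^2 + 6*x^2*y*z + y^3*z + y*z^3 + 3*x*y^2 - x*z^2 - 4*y*z + x
trace(b a^3 b^-1 a) = trace(a b a^3)*trace(b) - trace(a b a^3 b) = x^3*y*z - x^2*y^2 - x^2*z^2 - x*y*z + x^2 + y^2 + z^2 - 2
trace(a^-2 b^2 a^3 b^-1 a b^-1) = trace(a^-1 b^2 a^3 b^-1 a b^-1)*trace(a) - trace(a^-1 b^2 a^3 b^-1 a b^-1 a) = -x^5*y^3*z + x^6*y^2 + x^4*y^4 + 2*x^4*y^2*z^2 - x^5*y*z - x^3*y*z^3 - 5*x^4*y^2 - x^2*y^4 - 2*x^2*y^2*z^2 + 5*x^3*y*z + x*y^3*z + x*y*z^3 + 4*x^2*y^2 - 3*x*y*z - y^2 - z^2 + 2
trace(a^-2 b^2 a^3 b^-1 a b^-1 a^-1) = trace(a^-2 b^2 a^3 b^-1 a b^-1)*trace(a) - trace(a^-2 b^2 a^3 b^-1 a b^-1 a) = -x^6*y^3*z + x^7*y^2 + x^5*y^4 + 2*x^5*y^2*z^2 - x^6*y*z + x^4*y^3*z - x^4*y*z^3 - 6*x^5*y^2 - 2*x^3*y^4 - 4*x^3*y^2*z^2 + 6*x^4*y*z + x^2*y^3*z + 2*x^2*y*z^3 + 9*x^3*y^2 + x*y^4 + 2*x*y^2*z^2 - 9*x^2*y*z - y^3*z - y*z^3 - 4*x*y^2 + 4*y*z + x
trace(b^-1 a b^-1 a^-4 b^2 a^3) = trace(a^-2 b^2 a^3 b^-1 a b^-1 a^-1)*trace(a) - trace(a^-2 b^2 a^3 b^-1 a b^-1) = -x^7*y^3*z + x^8*y^2 + x^6*y^4 + 2*x^6*y^2*z^2 - x^7*y*z + 2*x^5*y^3*z - x^5*y*z^3 - 7*x^6*y^2 - 3*x^4*y^4 - 6*x^4*y^2*z^2 + 7*x^5*y*z + x^3*y^3*z + 3*x^3*y*z^3 + 14*x^4*y^2 + 2*x^2*y^4 + 4*x^2*y^2*z^2 - 14*x^3*y*z - 2*x*y^3*z - 2*x*y*z^3 - 8*x^2*y^2 + 7*x*y*z + x^2 + y^2 + z^2 - 2

-x^7*y^3*z + x^8*y^2 + x^6*y^4 + 2*x^6*y^2*z^2 - x^7*y*z + 2*x^5*y^3*z - x^5*y*z^3 - 7*x^6*y^2 - 3*x^4*y^4 - 6*x^4*y^2*z^2 + 7*x^5*y*z + x^3*y^3*z + 3*x^3*y*z^3 + 14*x^4*y^2 + 2*x^2*y^4 + 4*x^2*y^2*z^2 - 14*x^3*y*z - 2*x*y^3*z - 2*x*y*z^3 - 8*x^2*y^2 + 7*x*y*z + x^2 + y^2 + z^2 - 2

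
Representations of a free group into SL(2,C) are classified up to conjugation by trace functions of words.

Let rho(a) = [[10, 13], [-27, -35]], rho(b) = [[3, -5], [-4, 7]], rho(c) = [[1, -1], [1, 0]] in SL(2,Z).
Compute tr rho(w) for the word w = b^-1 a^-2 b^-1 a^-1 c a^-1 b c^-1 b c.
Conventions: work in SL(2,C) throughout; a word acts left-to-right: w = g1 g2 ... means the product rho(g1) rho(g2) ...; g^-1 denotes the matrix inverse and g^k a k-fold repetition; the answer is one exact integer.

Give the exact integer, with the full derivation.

-359429094

rho(b^-1) = [[7, 5], [4, 3]]
... * rho(a^-1) = [[-35, -13], [27, 10]]  ->  [[-110, -41], [-59, -22]]
... * rho(a^-1) = [[-35, -13], [27, 10]]  ->  [[2743, 1020], [1471, 547]]
... * rho(b^-1) = [[7, 5], [4, 3]]  ->  [[23281, 16775], [12485, 8996]]
... * rho(a^-1) = [[-35, -13], [27, 10]]  ->  [[-361910, -134903], [-194083, -72345]]
... * rho(c) = [[1, -1], [1, 0]]  ->  [[-496813, 361910], [-266428, 194083]]
... * rho(a^-1) = [[-35, -13], [27, 10]]  ->  [[27160025, 10077669], [14565221, 5404394]]
... * rho(b) = [[3, -5], [-4, 7]]  ->  [[41169399, -65256442], [22078087, -34995347]]
... * rho(c^-1) = [[0, 1], [-1, 1]]  ->  [[65256442, -24087043], [34995347, -12917260]]
... * rho(b) = [[3, -5], [-4, 7]]  ->  [[292117498, -494891511], [156655081, -265397555]]
... * rho(c) = [[1, -1], [1, 0]]  ->  [[-202774013, -292117498], [-108742474, -156655081]]
tr = -202774013 + -156655081 = -359429094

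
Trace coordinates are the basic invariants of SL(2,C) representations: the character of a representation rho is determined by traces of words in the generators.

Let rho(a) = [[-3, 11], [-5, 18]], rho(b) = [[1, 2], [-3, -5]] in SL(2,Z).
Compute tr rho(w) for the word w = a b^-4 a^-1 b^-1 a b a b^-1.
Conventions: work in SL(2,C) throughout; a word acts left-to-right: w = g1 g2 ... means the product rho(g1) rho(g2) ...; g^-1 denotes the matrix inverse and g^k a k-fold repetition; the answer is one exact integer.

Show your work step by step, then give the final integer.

rho(a) = [[-3, 11], [-5, 18]]
... * rho(b^-1) = [[-5, -2], [3, 1]]  ->  [[48, 17], [79, 28]]
... * rho(b^-1) = [[-5, -2], [3, 1]]  ->  [[-189, -79], [-311, -130]]
... * rho(b^-1) = [[-5, -2], [3, 1]]  ->  [[708, 299], [1165, 492]]
... * rho(b^-1) = [[-5, -2], [3, 1]]  ->  [[-2643, -1117], [-4349, -1838]]
... * rho(a^-1) = [[18, -11], [5, -3]]  ->  [[-53159, 32424], [-87472, 53353]]
... * rho(b^-1) = [[-5, -2], [3, 1]]  ->  [[363067, 138742], [597419, 228297]]
... * rho(a) = [[-3, 11], [-5, 18]]  ->  [[-1782911, 6491093], [-2933742, 10680955]]
... * rho(b) = [[1, 2], [-3, -5]]  ->  [[-21256190, -36021287], [-34976607, -59272259]]
... * rho(a) = [[-3, 11], [-5, 18]]  ->  [[243875005, -882201256], [401291116, -1451643339]]
... * rho(b^-1) = [[-5, -2], [3, 1]]  ->  [[-3865978793, -1369951266], [-6361385597, -2254225571]]
tr = -3865978793 + -2254225571 = -6120204364

-6120204364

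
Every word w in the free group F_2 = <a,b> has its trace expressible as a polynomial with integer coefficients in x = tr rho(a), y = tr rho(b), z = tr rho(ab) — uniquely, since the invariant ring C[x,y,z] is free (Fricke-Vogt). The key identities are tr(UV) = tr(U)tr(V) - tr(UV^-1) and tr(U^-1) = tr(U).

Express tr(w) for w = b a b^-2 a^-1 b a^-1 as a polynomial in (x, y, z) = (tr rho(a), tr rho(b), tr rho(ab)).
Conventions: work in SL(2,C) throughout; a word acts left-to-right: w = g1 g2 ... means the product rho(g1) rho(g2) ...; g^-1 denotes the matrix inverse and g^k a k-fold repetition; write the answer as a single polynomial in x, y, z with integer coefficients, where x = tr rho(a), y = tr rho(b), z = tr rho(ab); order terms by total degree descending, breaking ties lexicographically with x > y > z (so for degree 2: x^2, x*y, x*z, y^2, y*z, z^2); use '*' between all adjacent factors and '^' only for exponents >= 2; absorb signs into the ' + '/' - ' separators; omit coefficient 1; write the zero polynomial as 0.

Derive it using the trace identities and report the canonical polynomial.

-x^2*y^3*z + x^3*y^2 + x*y^4 + 2*x*y^2*z^2 - x^2*y*z - y^3*z - y*z^3 - 4*x*y^2 + 4*y*z + x

trace(a^2 b) = trace(a) trace(b a) - trace(b)  (reduce the a square) = x*z - y
trace(a^2) = trace(a) trace(a) - trace(1)  (reduce the a square) = x^2 - 2
trace(b a^2 b) = trace(b) trace(a^2 b) - trace(a^2)  (reduce the b square) = x*y*z - x^2 - y^2 + 2
trace(b a b a) = trace(a b) trace(a b) - trace(1)  (split on a) = z^2 - 2
trace(b a b) = trace(b) trace(a b) - trace(a)  (reduce the b square) = y*z - x
trace(b a^2 b a) = trace(a) trace(b a b a) - trace(b a b)  (reduce the a square) = x*z^2 - y*z - x
trace(a b a^-1 b a) = trace(b a^2 b) trace(a) - trace(b a^2 b a)  (eliminate a^-1) = x^2*y*z - x^3 - x*y^2 - x*z^2 + y*z + 3*x
trace(b a b a b) = trace(b) trace(a b a b) - trace(a b a)  (reduce the b square) = y*z^2 - x*z - y
trace(b a b a b a) = trace(b a) trace(b a b a) - trace(b^-1 a^-1)  (split on b) = z^3 - 3*z
trace(a b a^-1 b a b) = trace(b a b a b) trace(a) - trace(b a b a b a)  (eliminate a^-1) = x*y*z^2 - x^2*z - z^3 - x*y + 3*z
trace(b a^-1 b a b^-1 a) = trace(a b a^-1 b a) trace(b) - trace(a b a^-1 b a b)  (eliminate b^-1) = x^2*y^2*z - x^3*y - x*y^3 - 2*x*y*z^2 + x^2*z + y^2*z + z^3 + 4*x*y - 3*z
trace(b^-1 a^-1 b a^-1 b a) = trace(b a^-1 b a b^-1) trace(a) - trace(b a^-1 b a b^-1 a)  (eliminate a^-1) = -x^2*y^2*z + x^3*y + x*y^3 + 2*x*y*z^2 - x^2*z - y^2*z - z^3 - 3*x*y + 3*z
trace(b^2) = trace(b) trace(b) - trace(1)  (reduce the b square) = y^2 - 2
trace(b a^-1 b) = trace(b^2) trace(a) - trace(b^2 a)  (eliminate a^-1) = x*y^2 - y*z - x
trace(b a b^-2 a^-1 b a^-1) = trace(b^-1 a^-1 b a^-1 b a) trace(b) - trace(b^-1 a^-1 b a^-1 b a b)  (eliminate b^-1) = -x^2*y^3*z + x^3*y^2 + x*y^4 + 2*x*y^2*z^2 - x^2*y*z - y^3*z - y*z^3 - 4*x*y^2 + 4*y*z + x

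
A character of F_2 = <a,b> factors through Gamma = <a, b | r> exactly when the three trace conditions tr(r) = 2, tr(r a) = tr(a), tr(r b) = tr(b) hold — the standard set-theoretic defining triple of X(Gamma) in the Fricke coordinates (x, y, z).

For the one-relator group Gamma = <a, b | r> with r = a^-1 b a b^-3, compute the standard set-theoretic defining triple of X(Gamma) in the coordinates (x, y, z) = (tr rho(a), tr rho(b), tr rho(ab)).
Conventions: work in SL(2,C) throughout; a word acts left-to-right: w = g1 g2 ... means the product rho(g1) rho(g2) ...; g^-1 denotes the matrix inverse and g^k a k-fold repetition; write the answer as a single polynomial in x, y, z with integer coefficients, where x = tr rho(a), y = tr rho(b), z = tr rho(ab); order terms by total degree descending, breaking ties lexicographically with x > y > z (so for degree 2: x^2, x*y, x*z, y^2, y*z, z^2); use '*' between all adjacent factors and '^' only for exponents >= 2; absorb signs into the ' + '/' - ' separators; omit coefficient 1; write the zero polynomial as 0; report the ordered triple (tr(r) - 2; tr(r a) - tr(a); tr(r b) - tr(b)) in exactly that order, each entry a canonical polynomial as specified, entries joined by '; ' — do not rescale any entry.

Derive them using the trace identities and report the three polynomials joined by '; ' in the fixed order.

-x*y^3*z + x^2*y^2 + y^4 + y^2*z^2 + x*y*z - x^2 - 4*y^2 - z^2; x*y^2 - y*z - 2*x; -x*y^2*z + x^2*y + y^3 + y*z^2 - 4*y

trace(a b^-1) = trace(a) trace(b) - trace(a b) = x*y - z
and trace(a b a) = trace(a) trace(b a) - trace(b) = x*z - y
and trace(a b a b) = trace(a b) trace(a b) - trace(1)   [split at repeated a] = z^2 - 2
trace(b^-1 a b a) = trace(a b a) trace(b) - trace(a b a b) = x*y*z - y^2 - z^2 + 2
trace(b a b^-2 a) = trace(b^-1 a b a) trace(b) - trace(b^-1 a b a b) = x*y^2*z - y^3 - y*z^2 - x*z + 3*y
next, trace(b^-1 a^-1 b a b^-1) = trace(b a b^-2) trace(a) - trace(b a b^-2 a) = -x*y^2*z + x^2*y + y^3 + y*z^2 - 3*y
trace(b^-1 a^-1 b a) = trace(b a b^-1) trace(a) - trace(b a b^-1 a) = -x*y*z + x^2 + y^2 + z^2 - 2
next, trace(a^-1 b a b^-3) = trace(b^-1 a^-1 b a b^-1) trace(b) - trace(b^-1 a^-1 b a) = -x*y^3*z + x^2*y^2 + y^4 + y^2*z^2 + x*y*z - x^2 - 4*y^2 - z^2 + 2
trace(a b^-2) = trace(b^-1 a) trace(b) - trace(b^-1 a b) = x*y^2 - y*z - x
assemble the triple (trace(r) - 2; trace(r a) - x; trace(r b) - y)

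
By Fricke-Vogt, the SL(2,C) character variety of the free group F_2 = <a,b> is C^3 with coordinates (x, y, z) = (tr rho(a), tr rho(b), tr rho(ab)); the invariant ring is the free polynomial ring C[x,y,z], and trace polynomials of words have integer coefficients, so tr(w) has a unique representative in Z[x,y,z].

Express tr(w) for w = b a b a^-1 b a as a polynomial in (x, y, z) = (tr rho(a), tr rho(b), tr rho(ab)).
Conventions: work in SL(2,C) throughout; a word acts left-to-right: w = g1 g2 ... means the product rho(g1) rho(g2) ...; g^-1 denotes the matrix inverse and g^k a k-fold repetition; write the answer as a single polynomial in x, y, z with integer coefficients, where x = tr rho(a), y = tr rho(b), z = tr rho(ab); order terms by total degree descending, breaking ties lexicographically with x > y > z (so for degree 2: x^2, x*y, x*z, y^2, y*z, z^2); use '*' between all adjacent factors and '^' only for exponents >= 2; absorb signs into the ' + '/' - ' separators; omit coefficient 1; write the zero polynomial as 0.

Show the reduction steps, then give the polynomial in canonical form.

x*y*z^2 - x^2*z - z^3 - x*y + 3*z

next, tr(a b a b) = tr(b a) tr(b a) - tr(1) = z^2 - 2
tr(a b a) = tr(a) tr(b a) - tr(b) = x*z - y
tr(b a b a b) = tr(b) tr(a b a b) - tr(a b a) = y*z^2 - x*z - y
next, tr(b a b a b a) = tr(b a) tr(b a b a) - tr(b^-1 a^-1) = z^3 - 3*z
next, tr(b a b a^-1 b a) = tr(b a b a b) tr(a) - tr(b a b a b a) = x*y*z^2 - x^2*z - z^3 - x*y + 3*z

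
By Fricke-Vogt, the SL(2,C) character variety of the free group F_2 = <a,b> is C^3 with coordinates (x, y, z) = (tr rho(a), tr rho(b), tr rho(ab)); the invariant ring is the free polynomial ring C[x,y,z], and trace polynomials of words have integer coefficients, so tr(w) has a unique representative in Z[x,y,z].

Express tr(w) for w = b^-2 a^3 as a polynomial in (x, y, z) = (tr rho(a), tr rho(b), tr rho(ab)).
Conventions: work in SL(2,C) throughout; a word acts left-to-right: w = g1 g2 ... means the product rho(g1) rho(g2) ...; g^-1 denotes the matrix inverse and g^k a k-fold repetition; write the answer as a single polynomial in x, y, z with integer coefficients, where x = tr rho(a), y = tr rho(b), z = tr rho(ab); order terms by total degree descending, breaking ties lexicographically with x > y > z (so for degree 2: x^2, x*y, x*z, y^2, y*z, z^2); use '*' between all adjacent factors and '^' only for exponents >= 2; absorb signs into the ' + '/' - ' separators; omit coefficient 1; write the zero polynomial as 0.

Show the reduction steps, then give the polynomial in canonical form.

tr(a^2) = tr(a) tr(a) - tr(1)  (reduce the a square) = x^2 - 2
tr(a^3) = tr(a) tr(a^2) - tr(a)  (reduce the a square) = x^3 - 3*x
use: tr(a b a) = tr(a) tr(b a) - tr(b)  (reduce the a square) = x*z - y
tr(a^3 b) = tr(a) tr(a b a) - tr(a b)  (reduce the a square) = x^2*z - x*y - z
use: tr(b^-1 a^3) = tr(a^3) tr(b) - tr(a^3 b)  (eliminate b^-1) = x^3*y - x^2*z - 2*x*y + z
tr(b^-2 a^3) = tr(b^-1 a^3) tr(b) - tr(b^-1 a^3 b)  (eliminate b^-1) = x^3*y^2 - x^2*y*z - x^3 - 2*x*y^2 + y*z + 3*x

x^3*y^2 - x^2*y*z - x^3 - 2*x*y^2 + y*z + 3*x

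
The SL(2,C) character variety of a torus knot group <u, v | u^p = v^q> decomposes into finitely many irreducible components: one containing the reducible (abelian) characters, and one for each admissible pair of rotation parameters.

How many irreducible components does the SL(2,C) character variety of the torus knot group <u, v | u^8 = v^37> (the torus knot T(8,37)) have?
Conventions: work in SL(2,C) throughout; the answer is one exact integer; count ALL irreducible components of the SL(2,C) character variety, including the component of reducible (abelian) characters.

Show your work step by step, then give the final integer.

127

In the torus knot group T(8,37), u^8 = v^37 is central, so an irreducible representation sends it to +I or -I (Schur).
On an irreducible component, tr(u) is locked at 2*cos(pi*alpha/8) for some alpha in 1..7, and tr(v) at 2*cos(pi*beta/37) for some beta in 1..36.
The two central values (-1)^alpha I and (-1)^beta I must be the same matrix, so alpha and beta share a parity.
Enumerate parity-matched pairs: 4*18 odd-odd plus 3*18 even-even gives 126.
That is 126 components of irreducible characters, and with the reducible (abelian) component the total is 127.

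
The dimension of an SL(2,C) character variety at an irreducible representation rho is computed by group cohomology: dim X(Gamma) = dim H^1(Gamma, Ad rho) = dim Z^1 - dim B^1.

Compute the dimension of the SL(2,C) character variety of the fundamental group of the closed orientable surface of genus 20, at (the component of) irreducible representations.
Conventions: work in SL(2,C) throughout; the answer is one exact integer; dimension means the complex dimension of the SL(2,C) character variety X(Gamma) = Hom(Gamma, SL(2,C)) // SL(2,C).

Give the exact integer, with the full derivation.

pi_1 of the closed genus-20 surface has 40 generators bound by the single product-of-commutators relator.
Before the relator condition, cocycle space has dim 3*40 = 120.
d_2 is surjective at irreducible rho (its cokernel H^2 is dual to H^0 = 0), so dim Z^1 = 120 - 3 = 117.
As always at irreducible rho, dim B^1 = 3.
Hence dim X = 117 - 3 = 114.

114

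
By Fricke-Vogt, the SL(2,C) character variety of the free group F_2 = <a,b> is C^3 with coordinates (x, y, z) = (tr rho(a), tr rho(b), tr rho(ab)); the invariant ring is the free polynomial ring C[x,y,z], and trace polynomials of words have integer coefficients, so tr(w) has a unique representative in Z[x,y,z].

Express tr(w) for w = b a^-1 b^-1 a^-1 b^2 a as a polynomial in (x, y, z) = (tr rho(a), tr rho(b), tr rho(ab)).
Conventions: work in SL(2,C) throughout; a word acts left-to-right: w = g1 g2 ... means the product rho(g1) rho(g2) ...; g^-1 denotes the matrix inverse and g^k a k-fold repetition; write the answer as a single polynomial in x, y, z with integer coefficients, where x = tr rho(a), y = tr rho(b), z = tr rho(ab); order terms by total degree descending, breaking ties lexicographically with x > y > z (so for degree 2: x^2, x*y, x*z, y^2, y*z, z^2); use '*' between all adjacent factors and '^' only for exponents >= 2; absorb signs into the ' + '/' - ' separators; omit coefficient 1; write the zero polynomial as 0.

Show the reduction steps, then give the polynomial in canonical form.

tr(b a b) = tr(b) * tr(a b) - tr(a)   [square of b] = y*z - x
use: tr(b a b a) = tr(a b) * tr(a b) - tr(1)   [split at a repeated a] = z^2 - 2
tr(b a b a^-1) = tr(b a b) * tr(a) - tr(b a b a)   [inverse elimination on a] = x*y*z - x^2 - z^2 + 2
tr(b^2) = tr(b) * tr(b) - tr(1)   [square of b] = y^2 - 2
apply: tr(a b^2 a) = tr(a) * tr(b^2 a) - tr(b^2)   [square of a] = x*y*z - x^2 - y^2 + 2
tr(a b a) = tr(a) * tr(b a) - tr(b)   [square of a] = x*z - y
tr(b^2 a b a) = tr(b) * tr(a b a b) - tr(a b a)   [square of b] = y*z^2 - x*z - y
use: tr(b^2 a b) = tr(b) * tr(b a b) - tr(b a)   [square of b] = y^2*z - x*y - z
tr(a b^2 a b a) = tr(a) * tr(b^2 a b a) - tr(b^2 a b)   [square of a] = x*y*z^2 - x^2*z - y^2*z + z
apply: tr(a b a b a b) = tr(a b a b) * tr(a b) - tr(b a)   [split at a repeated a] = z^3 - 3*z
tr(a b a b a) = tr(a) * tr(b a b a) - tr(b a b)   [square of a] = x*z^2 - y*z - x
use: tr(a b^2 a b a b) = tr(b) * tr(a b a b a b) - tr(a b a b a)   [square of b] = y*z^3 - x*z^2 - 2*y*z + x
tr(b^-1 a b^2 a b a) = tr(a b^2 a b a) * tr(b) - tr(a b^2 a b a b)   [inverse elimination on b] = x*y^2*z^2 - x^2*y*z - y^3*z - y*z^3 + x*z^2 + 3*y*z - x
tr(b^2 a b a^-1 b^-1 a) = tr(b^-1 a b^2 a b) * tr(a) - tr(b^-1 a b^2 a b a)   [inverse elimination on a] = -x*y^2*z^2 + 2*x^2*y*z + y^3*z + y*z^3 - x^3 - x*y^2 - x*z^2 - 3*y*z + 3*x
tr(b a^-1 b^-1 a^-1 b^2 a) = tr(b^2 a b a^-1 b^-1) * tr(a) - tr(b^2 a b a^-1 b^-1 a)   [inverse elimination on a] = x*y^2*z^2 - x^2*y*z - y^3*z - y*z^3 + x*y^2 + 3*y*z - x

x*y^2*z^2 - x^2*y*z - y^3*z - y*z^3 + x*y^2 + 3*y*z - x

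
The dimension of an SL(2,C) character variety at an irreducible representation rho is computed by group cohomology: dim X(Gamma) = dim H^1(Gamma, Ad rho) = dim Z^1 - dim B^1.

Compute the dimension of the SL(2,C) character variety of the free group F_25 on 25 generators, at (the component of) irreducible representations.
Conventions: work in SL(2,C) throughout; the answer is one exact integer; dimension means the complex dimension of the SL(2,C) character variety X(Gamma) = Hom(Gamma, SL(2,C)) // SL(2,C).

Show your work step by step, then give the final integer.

72

Here Gamma is free of rank 25 — no relator constrains a cocycle.
Z^1(Gamma, Ad rho) = (sl_2)^25: a cocycle is a free choice of one sl_2 vector per generator, so dim Z^1 = 3*25 = 75.
dim B^1 = 3: the coboundary map is injective because an irreducible image has centralizer 0 in sl_2.
dim X = dim H^1 = dim Z^1 - dim B^1 = 75 - 3 = 72.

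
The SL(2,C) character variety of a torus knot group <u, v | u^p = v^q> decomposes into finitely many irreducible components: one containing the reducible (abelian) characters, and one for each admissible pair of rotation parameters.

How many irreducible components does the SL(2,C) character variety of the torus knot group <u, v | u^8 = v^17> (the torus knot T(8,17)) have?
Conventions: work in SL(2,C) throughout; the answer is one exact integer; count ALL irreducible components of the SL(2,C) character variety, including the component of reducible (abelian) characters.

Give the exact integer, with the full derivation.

Gamma = < u, v | u^8 = v^17 > (torus knot T(8,17)); the central element u^8 = v^17 acts as +I or -I in any irreducible SL(2,C) representation.
So on each irreducible component the traces are pinned: tr(u) = 2*cos(pi*alpha/8) with 1 <= alpha <= 7, tr(v) = 2*cos(pi*beta/17) with 1 <= beta <= 16.
u^8 = (-1)^alpha I and v^17 = (-1)^beta I must agree, so alpha and beta have equal parity.
Enumerate parity-matched pairs: 4*8 odd-odd plus 3*8 even-even gives 56.
Total: 56 irreducible-character components + 1 reducible (abelian) component = 57.

57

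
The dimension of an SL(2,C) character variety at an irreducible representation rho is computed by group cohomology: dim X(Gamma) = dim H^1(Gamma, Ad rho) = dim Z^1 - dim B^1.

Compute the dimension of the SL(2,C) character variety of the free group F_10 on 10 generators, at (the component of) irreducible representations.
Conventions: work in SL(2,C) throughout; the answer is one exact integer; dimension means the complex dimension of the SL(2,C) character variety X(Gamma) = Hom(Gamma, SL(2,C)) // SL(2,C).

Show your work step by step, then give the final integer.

27

The free group F_10: 10 generators, no relators.
A cocycle picks one sl_2 vector per generator freely, giving dim Z^1 = 3*10 = 30.
dim B^1 = 3: the coboundary map is injective because an irreducible image has centralizer 0 in sl_2.
dim H^1 = 30 - 3 = 27, which is dim X.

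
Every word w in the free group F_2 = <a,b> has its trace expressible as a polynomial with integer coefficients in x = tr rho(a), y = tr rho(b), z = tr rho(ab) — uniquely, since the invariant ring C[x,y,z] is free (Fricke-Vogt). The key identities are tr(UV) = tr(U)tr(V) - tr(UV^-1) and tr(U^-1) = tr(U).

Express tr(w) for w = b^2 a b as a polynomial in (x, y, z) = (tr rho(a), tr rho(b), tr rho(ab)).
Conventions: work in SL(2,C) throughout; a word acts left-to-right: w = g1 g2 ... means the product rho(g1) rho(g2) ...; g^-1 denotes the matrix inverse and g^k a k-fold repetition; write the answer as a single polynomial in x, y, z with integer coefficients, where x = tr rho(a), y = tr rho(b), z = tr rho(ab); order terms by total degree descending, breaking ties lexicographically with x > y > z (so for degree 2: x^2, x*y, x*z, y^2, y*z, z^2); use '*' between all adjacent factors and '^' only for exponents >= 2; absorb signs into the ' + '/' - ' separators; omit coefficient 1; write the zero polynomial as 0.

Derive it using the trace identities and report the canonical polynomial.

trace(a b^2) = trace(b) * trace(a b) - trace(a)  (reduce the b square) = y*z - x
trace(b^2 a b) = trace(b) * trace(a b^2) - trace(a b)  (reduce the b square) = y^2*z - x*y - z

y^2*z - x*y - z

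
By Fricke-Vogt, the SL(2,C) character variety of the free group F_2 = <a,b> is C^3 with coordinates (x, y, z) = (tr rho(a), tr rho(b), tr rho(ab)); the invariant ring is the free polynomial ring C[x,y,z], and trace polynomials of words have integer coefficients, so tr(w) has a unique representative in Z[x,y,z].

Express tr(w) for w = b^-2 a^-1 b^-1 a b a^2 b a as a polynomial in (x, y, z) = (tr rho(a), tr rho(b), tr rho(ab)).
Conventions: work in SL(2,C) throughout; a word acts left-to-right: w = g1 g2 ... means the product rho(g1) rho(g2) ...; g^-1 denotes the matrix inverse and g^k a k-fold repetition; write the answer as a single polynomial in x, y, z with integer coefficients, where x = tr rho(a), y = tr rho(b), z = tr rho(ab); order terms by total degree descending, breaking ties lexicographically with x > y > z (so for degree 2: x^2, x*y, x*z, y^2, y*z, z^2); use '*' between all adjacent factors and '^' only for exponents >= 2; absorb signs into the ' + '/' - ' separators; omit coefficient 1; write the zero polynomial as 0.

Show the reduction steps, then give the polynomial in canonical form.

x^2*y^2*z^3 - x^3*y*z^2 - 2*x*y^3*z^2 - x*y*z^4 + 2*x^2*y^2*z + y^4*z + y^2*z^3 - x*y^3 + 3*x*y*z^2 - x^2*z - 4*y^2*z + 2*x*y + z

trace(a b a) = trace(a)*trace(b a) - trace(b)  (reduce the a square) = x*z - y
trace(a^2 b a) = trace(a)*trace(a b a) - trace(a b)  (reduce the a square) = x^2*z - x*y - z
reduce: trace(b a b a) = trace(a b)*trace(a b) - trace(1)  (split on a) = z^2 - 2
so trace(b a b) = trace(b)*trace(a b) - trace(a)  (reduce the b square) = y*z - x
reduce: trace(a b a^2 b) = trace(a)*trace(b a b a) - trace(b a b)  (reduce the a square) = x*z^2 - y*z - x
reduce: trace(b a b a^2 b) = trace(b)*trace(a b a^2 b) - trace(a b a^2)  (reduce the b square) = x*y*z^2 - x^2*z - y^2*z + z
reduce: trace(b a b a b a) = trace(a b a b)*trace(a b) - trace(b a)  (split on a) = z^3 - 3*z
reduce: trace(b a b a b) = trace(b)*trace(a b a b) - trace(a b a)  (reduce the b square) = y*z^2 - x*z - y
so trace(a b a^2 b a b) = trace(a)*trace(b a b a b a) - trace(b a b a b)  (reduce the a square) = x*z^3 - y*z^2 - 2*x*z + y
reduce: trace(a^2) = trace(a)*trace(a) - trace(1)  (reduce the a square) = x^2 - 2
reduce: trace(b a^2 b) = trace(b)*trace(a^2 b) - trace(a^2)  (reduce the b square) = x*y*z - x^2 - y^2 + 2
reduce: trace(a b a^2 b a) = trace(a)*trace(b a^2 b a) - trace(b a^2 b)  (reduce the a square) = x^2*z^2 - 2*x*y*z + y^2 - 2
trace(b a b a^2 b a b) = trace(b)*trace(a b a^2 b a b) - trace(a b a^2 b a)  (reduce the b square) = x*y*z^3 - x^2*z^2 - y^2*z^2 + 2
trace(b a b a b a b a) = trace(a b a b)*trace(a b a b) - trace(1)  (split on a) = z^4 - 4*z^2 + 2
trace(b a b a b a b) = trace(b)*trace(a b a b a b) - trace(a b a b a)  (reduce the b square) = y*z^3 - x*z^2 - 2*y*z + x
trace(b a b a^2 b a b a) = trace(a)*trace(b a b a b a b a) - trace(b a b a b a b)  (reduce the a square) = x*z^4 - y*z^3 - 3*x*z^2 + 2*y*z + x
trace(a^-1 b a b a^2 b a b) = trace(b a b a^2 b a b)*trace(a) - trace(b a b a^2 b a b a)  (eliminate a^-1) = x^2*y*z^3 - x^3*z^2 - x*y^2*z^2 - x*z^4 + y*z^3 + 3*x*z^2 - 2*y*z + x
reduce: trace(a b a^2 b a b^-1 a^-1 b) = trace(a^-1 b a b a^2 b a)*trace(b) - trace(a^-1 b a b a^2 b a b)  (eliminate b^-1) = -x^2*y*z^3 + x^3*z^2 + 2*x*y^2*z^2 + x*z^4 - x^2*y*z - y^3*z - y*z^3 - 3*x*z^2 + 3*y*z - x
trace(a^-1 b^-1 a b a^2 b a b^-1) = trace(a b a^2 b a b^-1 a^-1)*trace(b) - trace(a b a^2 b a b^-1 a^-1 b)  (eliminate b^-1) = x^2*y*z^3 - x^3*z^2 - 2*x*y^2*z^2 - x*z^4 + 2*x^2*y*z + y^3*z + y*z^3 - x*y^2 + 3*x*z^2 - 4*y*z + x
trace(b^-2 a^-1 b^-1 a b a^2 b a) = trace(a^-1 b^-1 a b a^2 b a b^-1)*trace(b) - trace(a^-1 b^-1 a b a^2 b a)  (eliminate b^-1) = x^2*y^2*z^3 - x^3*y*z^2 - 2*x*y^3*z^2 - x*y*z^4 + 2*x^2*y^2*z + y^4*z + y^2*z^3 - x*y^3 + 3*x*y*z^2 - x^2*z - 4*y^2*z + 2*x*y + z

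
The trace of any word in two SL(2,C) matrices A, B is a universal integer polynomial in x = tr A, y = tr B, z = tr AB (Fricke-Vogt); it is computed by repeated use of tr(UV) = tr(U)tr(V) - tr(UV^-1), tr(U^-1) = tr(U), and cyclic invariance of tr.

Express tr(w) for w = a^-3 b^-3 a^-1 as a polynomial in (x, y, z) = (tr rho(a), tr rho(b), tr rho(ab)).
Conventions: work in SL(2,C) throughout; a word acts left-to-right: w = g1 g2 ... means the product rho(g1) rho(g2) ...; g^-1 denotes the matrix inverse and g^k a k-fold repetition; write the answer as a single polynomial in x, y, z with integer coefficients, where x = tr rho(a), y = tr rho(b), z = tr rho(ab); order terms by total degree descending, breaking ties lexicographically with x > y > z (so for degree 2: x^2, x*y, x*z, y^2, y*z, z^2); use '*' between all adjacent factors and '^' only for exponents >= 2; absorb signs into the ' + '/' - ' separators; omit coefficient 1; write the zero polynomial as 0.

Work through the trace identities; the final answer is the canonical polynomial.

x^3*y^2*z - x^4*y - x^2*y^3 - x^3*z - 2*x*y^2*z + 5*x^2*y + y^3 + 2*x*z - 3*y

tr(b^-1) = tr(b) = y
tr(b^-1 a) = tr(a)*tr(b) - tr(a b)   [inverse elimination on b] = x*y - z
tr(a^-1 b^-1) = tr(b^-1)*tr(a) - tr(b^-1 a)   [inverse elimination on a] = z
tr(b^-1 a^-2) = tr(a^-1 b^-1)*tr(a) - tr(a^-1 b^-1 a)   [inverse elimination on a] = x*z - y
tr(a^-2) = tr(a^-1)*tr(a) - tr(1)   [inverse elimination on a] = x^2 - 2
tr(a^-1 b^-2 a^-1) = tr(b^-1 a^-2)*tr(b) - tr(b^-1 a^-2 b)   [inverse elimination on b] = x*y*z - x^2 - y^2 + 2
tr(a^-1 b^-2) = tr(a^-1 b^-1)*tr(b) - tr(a^-1)   [inverse elimination on b] = y*z - x
tr(b^-2 a^-3) = tr(a^-1 b^-2 a^-1)*tr(a) - tr(a^-1 b^-2)   [inverse elimination on a] = x^2*y*z - x^3 - x*y^2 - y*z + 3*x
tr(b^-2 a^-4) = tr(b^-2 a^-3)*tr(a) - tr(b^-2 a^-2)   [inverse elimination on a] = x^3*y*z - x^4 - x^2*y^2 - 2*x*y*z + 4*x^2 + y^2 - 2
tr(a^-3) = tr(a^-2)*tr(a) - tr(a^-1)   [inverse elimination on a] = x^3 - 3*x
tr(a^-4) = tr(a^-3)*tr(a) - tr(a^-2)   [inverse elimination on a] = x^4 - 4*x^2 + 2
tr(a^-2 b) = tr(a^-1 b)*tr(a) - tr(a^-1 b a)   [inverse elimination on a] = x^2*y - x*z - y
tr(b a^-3) = tr(a^-2 b)*tr(a) - tr(a^-2 b a)   [inverse elimination on a] = x^3*y - x^2*z - 2*x*y + z
tr(a^-4 b) = tr(b a^-3)*tr(a) - tr(b a^-2)   [inverse elimination on a] = x^4*y - x^3*z - 3*x^2*y + 2*x*z + y
tr(b^-1 a^-4) = tr(a^-4)*tr(b) - tr(a^-4 b)   [inverse elimination on b] = x^3*z - x^2*y - 2*x*z + y
tr(a^-3 b^-3 a^-1) = tr(b^-2 a^-4)*tr(b) - tr(b^-2 a^-4 b)   [inverse elimination on b] = x^3*y^2*z - x^4*y - x^2*y^3 - x^3*z - 2*x*y^2*z + 5*x^2*y + y^3 + 2*x*z - 3*y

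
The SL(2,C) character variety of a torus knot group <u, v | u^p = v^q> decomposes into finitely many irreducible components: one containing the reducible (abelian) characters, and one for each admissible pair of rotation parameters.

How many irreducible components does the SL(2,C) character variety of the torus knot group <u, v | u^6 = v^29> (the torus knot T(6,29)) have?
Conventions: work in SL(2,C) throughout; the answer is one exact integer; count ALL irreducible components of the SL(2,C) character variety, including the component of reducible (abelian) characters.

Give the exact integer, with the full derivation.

Gamma = < u, v | u^6 = v^29 > (torus knot T(6,29)); the central element u^6 = v^29 acts as +I or -I in any irreducible SL(2,C) representation.
So on each irreducible component the traces are pinned: tr(u) = 2*cos(pi*alpha/6) with 1 <= alpha <= 5, tr(v) = 2*cos(pi*beta/29) with 1 <= beta <= 28.
The two central values (-1)^alpha I and (-1)^beta I must be the same matrix, so alpha and beta share a parity.
Counting: 3 odd alphas x 14 odd betas + 2 even alphas x 14 even betas = 42 + 28 = 70.
That is 70 components of irreducible characters, and with the reducible (abelian) component the total is 71.

71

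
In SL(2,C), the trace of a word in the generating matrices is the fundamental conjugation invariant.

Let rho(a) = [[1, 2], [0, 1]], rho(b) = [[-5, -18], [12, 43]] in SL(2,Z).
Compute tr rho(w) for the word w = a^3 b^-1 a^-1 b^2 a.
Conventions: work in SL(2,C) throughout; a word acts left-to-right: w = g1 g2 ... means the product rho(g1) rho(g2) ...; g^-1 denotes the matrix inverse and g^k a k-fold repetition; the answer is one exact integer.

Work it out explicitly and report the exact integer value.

87662

rho(a) = [[1, 2], [0, 1]]
... * rho(a) = [[1, 2], [0, 1]]  ->  [[1, 4], [0, 1]]
... * rho(a) = [[1, 2], [0, 1]]  ->  [[1, 6], [0, 1]]
... * rho(b^-1) = [[43, 18], [-12, -5]]  ->  [[-29, -12], [-12, -5]]
... * rho(a^-1) = [[1, -2], [0, 1]]  ->  [[-29, 46], [-12, 19]]
... * rho(b) = [[-5, -18], [12, 43]]  ->  [[697, 2500], [288, 1033]]
... * rho(b) = [[-5, -18], [12, 43]]  ->  [[26515, 94954], [10956, 39235]]
... * rho(a) = [[1, 2], [0, 1]]  ->  [[26515, 147984], [10956, 61147]]
tr = 26515 + 61147 = 87662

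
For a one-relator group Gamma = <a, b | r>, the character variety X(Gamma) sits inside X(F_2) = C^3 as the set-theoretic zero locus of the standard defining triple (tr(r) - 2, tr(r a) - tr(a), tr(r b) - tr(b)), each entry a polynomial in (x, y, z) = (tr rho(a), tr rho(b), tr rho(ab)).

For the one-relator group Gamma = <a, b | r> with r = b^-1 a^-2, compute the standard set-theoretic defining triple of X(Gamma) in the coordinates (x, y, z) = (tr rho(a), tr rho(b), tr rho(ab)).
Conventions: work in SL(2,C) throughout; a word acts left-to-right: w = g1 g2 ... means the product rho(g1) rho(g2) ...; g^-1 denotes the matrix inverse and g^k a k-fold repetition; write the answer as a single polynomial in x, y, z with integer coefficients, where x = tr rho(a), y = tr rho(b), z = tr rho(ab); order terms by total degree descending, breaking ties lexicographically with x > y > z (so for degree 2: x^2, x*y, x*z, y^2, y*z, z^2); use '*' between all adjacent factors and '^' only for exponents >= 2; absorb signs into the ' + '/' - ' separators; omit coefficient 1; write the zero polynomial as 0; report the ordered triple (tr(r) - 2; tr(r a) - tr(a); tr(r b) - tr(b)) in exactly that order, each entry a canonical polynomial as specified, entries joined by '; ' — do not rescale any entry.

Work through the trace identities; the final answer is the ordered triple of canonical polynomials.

x*z - y - 2; -x + z; x^2 - y - 2

tr(b^-1) = tr(b) = y
tr(b^-1 a) = tr(a) tr(b) - tr(a b)   [inverse elimination on b] = x*y - z
tr(a^-1 b^-1) = tr(b^-1) tr(a) - tr(b^-1 a)   [inverse elimination on a] = z
tr(b^-1 a^-2) = tr(a^-1 b^-1) tr(a) - tr(a^-1 b^-1 a)   [inverse elimination on a] = x*z - y
tr(a^-2) = tr(a^-1) tr(a) - tr(1)  (eliminate a^-1) = x^2 - 2
assemble the triple (tr(r) - 2; tr(r a) - x; tr(r b) - y)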